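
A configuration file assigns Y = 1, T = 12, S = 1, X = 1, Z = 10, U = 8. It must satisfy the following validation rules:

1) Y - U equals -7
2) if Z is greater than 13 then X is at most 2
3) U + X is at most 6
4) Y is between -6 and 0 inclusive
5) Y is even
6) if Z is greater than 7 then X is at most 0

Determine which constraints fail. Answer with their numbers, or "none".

Violated: 3, 4, 5, and 6.

1) Y - U = 1 - 8 = -7 — OK.
2) Z = 10, not > 13; antecedent false, conditional vacuously true — OK.
3) U + X = 8 + 1 = 9; 9 > 6, bound 6 not met — violated.
4) Y = 1 is outside [-6, 0] — violated.
5) Y = 1 is odd — violated.
6) Z = 10 > 7, so we need X ≤ 0; but X = 1 > 0 — violated.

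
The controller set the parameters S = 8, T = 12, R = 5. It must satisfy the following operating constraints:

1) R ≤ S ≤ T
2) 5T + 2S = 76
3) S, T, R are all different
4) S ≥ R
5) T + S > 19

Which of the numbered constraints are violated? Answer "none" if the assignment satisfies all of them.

1) values 5 ≤ 8 ≤ 12  ✓
2) 5T + 2S = 5(12) + 2(8) = 76  ✓
3) values 8, 12, 5 are pairwise distinct  ✓
4) S = 8, R = 5; 8 ≥ 5  ✓
5) T + S = 12 + 8 = 20; 20 > 19  ✓

All constraints are satisfied.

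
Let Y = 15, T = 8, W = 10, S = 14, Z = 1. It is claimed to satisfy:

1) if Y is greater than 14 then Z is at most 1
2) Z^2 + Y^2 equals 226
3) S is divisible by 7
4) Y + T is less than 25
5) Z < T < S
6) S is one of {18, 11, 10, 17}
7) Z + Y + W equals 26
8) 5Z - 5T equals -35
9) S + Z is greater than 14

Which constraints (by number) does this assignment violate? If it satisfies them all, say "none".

Violated: 6.

1) Y = 15 > 14, so we need Z ≤ 1; Z = 1 ≤ 1  true
2) Z^2 + Y^2 = 1^2 + 15^2 = 1 + 225 = 226  true
3) 14 / 7 = 2, so 7 divides 14  true
4) Y + T = 15 + 8 = 23; 23 < 25  true
5) values 1 < 8 < 14  true
6) S = 14 is not in {18, 11, 10, 17}  false
7) Z + Y + W = 1 + 15 + 10 = 26  true
8) 5Z - 5T = 5(1) - 5(8) = -35  true
9) S + Z = 14 + 1 = 15; 15 > 14  true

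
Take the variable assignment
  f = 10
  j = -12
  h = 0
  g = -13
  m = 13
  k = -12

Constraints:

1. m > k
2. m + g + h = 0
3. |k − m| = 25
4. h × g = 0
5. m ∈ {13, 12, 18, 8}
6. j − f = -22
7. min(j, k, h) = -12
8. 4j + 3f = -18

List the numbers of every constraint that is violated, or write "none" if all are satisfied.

No violations.

1. m = 13, k = -12; 13 > -12  yes
2. m + g + h = 13 + (-13) + 0 = 0  yes
3. |-12 − 13| = 25  yes
4. h × g = 0 × (-13) = 0  yes
5. m = 13 is in {13, 12, 18, 8}  yes
6. j − f = -12 − 10 = -22  yes
7. min(-12, -12, 0) = -12  yes
8. 4j + 3f = 4(-12) + 3(10) = -18  yes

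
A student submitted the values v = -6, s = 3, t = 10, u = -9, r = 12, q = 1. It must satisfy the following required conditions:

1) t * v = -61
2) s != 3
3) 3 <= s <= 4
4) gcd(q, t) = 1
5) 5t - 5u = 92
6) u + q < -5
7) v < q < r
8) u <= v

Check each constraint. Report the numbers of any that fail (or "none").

No — constraints 1, 2, and 5 are not satisfied.

1) t * v = 10 * (-6) = -60, not -61  no
2) s = 3, but 3 is required to differ  no
3) s = 3 lies in [3, 4]  yes
4) gcd(1, 10) = 1  yes
5) 5t - 5u = 5(10) - 5(-9) = 95, not 92  no
6) u + q = -9 + 1 = -8; -8 < -5  yes
7) values -6 < 1 < 12  yes
8) u = -9, v = -6; -9 ≤ -6  yes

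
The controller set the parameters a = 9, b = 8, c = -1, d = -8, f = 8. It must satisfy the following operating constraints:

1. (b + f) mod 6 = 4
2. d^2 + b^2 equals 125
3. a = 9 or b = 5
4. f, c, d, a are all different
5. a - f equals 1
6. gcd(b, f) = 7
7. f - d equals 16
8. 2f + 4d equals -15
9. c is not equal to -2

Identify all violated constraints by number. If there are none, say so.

Violated: 2, 6, 8.

1. b + f = 16; 16 mod 6 = 4 — OK.
2. d^2 + b^2 = (-8)^2 + 8^2 = 64 + 64 = 128, not 125 — violated.
3. a = 9 = 9 (first disjunct) — OK.
4. values 8, -1, -8, 9 are pairwise distinct — OK.
5. a - f = 9 - 8 = 1 — OK.
6. gcd(8, 8) = 8, not 7 — violated.
7. f - d = 8 - (-8) = 16 — OK.
8. 2f + 4d = 2(8) + 4(-8) = -16, not -15 — violated.
9. c = -1, and -1 ≠ -2 — OK.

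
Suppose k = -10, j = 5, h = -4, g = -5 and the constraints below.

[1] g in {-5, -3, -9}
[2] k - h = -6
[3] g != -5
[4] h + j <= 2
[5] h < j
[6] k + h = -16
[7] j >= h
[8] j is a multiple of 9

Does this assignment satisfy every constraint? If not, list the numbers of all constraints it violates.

[1] g = -5 is in {-5, -3, -9}  holds
[2] k - h = -10 - (-4) = -6  holds
[3] g = -5, but -5 is required to differ  fails
[4] h + j = -4 + 5 = 1; 1 ≤ 2  holds
[5] h = -4, j = 5; -4 < 5  holds
[6] k + h = -10 + (-4) = -14, not -16  fails
[7] j = 5, h = -4; 5 ≥ -4  holds
[8] 5 = 9*0 + 5, so 9 does not divide 5  fails

Constraints 3, 6, 8 do not hold.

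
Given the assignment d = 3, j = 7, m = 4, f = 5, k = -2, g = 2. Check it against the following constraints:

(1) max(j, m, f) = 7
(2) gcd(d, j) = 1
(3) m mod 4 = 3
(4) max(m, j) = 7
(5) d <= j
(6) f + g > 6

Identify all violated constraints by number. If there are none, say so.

The assignment fails constraint 3.

(1) max(7, 4, 5) = 7  ✔
(2) gcd(3, 7) = 1  ✔
(3) 4 mod 4 = 0, not 3  ✘
(4) max(4, 7) = 7  ✔
(5) d = 3, j = 7; 3 ≤ 7  ✔
(6) f + g = 5 + 2 = 7; 7 > 6  ✔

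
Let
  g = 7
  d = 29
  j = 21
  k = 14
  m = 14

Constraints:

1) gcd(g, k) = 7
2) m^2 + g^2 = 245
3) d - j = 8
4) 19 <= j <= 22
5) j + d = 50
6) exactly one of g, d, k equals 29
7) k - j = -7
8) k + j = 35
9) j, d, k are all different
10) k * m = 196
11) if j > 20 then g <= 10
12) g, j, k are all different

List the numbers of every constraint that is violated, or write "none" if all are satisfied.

No violations.

1) gcd(7, 14) = 7 — holds.
2) m^2 + g^2 = 14^2 + 7^2 = 196 + 49 = 245 — holds.
3) d - j = 29 - 21 = 8 — holds.
4) j = 21 lies in [19, 22] — holds.
5) j + d = 21 + 29 = 50 — holds.
6) g=7, d=29, k=14; 1 of them equals 29 — holds.
7) k - j = 14 - 21 = -7 — holds.
8) k + j = 14 + 21 = 35 — holds.
9) values 21, 29, 14 are pairwise distinct — holds.
10) k * m = 14 * 14 = 196 — holds.
11) j = 21 > 20, so we need g ≤ 10; g = 7 ≤ 10 — holds.
12) values 7, 21, 14 are pairwise distinct — holds.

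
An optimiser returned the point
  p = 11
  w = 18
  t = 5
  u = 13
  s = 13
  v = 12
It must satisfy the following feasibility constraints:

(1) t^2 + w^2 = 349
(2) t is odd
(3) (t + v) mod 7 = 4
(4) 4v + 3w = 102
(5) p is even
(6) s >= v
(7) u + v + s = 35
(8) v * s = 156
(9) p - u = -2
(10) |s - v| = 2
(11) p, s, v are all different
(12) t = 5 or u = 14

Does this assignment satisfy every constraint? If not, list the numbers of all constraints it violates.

Constraints 3, 5, 7, 10 are violated.

(1) t^2 + w^2 = 5^2 + 18^2 = 25 + 324 = 349  holds
(2) t = 5 is odd  holds
(3) t + v = 17; 17 mod 7 = 3, not 4  fails
(4) 4v + 3w = 4(12) + 3(18) = 102  holds
(5) p = 11 is odd  fails
(6) s = 13, v = 12; 13 ≥ 12  holds
(7) u + v + s = 13 + 12 + 13 = 38, not 35  fails
(8) v * s = 12 * 13 = 156  holds
(9) p - u = 11 - 13 = -2  holds
(10) |13 - 12| = 1, not 2  fails
(11) values 11, 13, 12 are pairwise distinct  holds
(12) t = 5 = 5 (first disjunct)  holds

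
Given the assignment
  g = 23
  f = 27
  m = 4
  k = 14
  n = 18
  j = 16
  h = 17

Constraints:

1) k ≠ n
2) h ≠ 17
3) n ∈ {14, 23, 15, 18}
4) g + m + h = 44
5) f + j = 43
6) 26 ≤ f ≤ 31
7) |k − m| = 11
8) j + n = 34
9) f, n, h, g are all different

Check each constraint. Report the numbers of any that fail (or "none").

1) k = 14, n = 18; distinct  holds
2) h = 17, but 17 is required to differ  fails
3) n = 18 is in {14, 23, 15, 18}  holds
4) g + m + h = 23 + 4 + 17 = 44  holds
5) f + j = 27 + 16 = 43  holds
6) f = 27 lies in [26, 31]  holds
7) |14 − 4| = 10, not 11  fails
8) j + n = 16 + 18 = 34  holds
9) values 27, 18, 17, 23 are pairwise distinct  holds

Constraints 2, 7 are violated.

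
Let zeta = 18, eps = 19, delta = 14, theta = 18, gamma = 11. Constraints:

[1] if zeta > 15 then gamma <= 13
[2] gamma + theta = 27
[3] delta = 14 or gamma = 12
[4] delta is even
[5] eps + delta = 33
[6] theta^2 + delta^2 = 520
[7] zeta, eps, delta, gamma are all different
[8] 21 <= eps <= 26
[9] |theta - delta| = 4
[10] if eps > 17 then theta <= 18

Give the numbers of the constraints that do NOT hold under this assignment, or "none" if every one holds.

Constraints 2 and 8 are violated.

[1] zeta = 18 > 15, so we need gamma ≤ 13; gamma = 11 ≤ 13 — holds.
[2] gamma + theta = 11 + 18 = 29, not 27 — fails.
[3] delta = 14 = 14 (first disjunct) — holds.
[4] delta = 14 is even — holds.
[5] eps + delta = 19 + 14 = 33 — holds.
[6] theta^2 + delta^2 = 18^2 + 14^2 = 324 + 196 = 520 — holds.
[7] values 18, 19, 14, 11 are pairwise distinct — holds.
[8] eps = 19 is outside [21, 26] — fails.
[9] |18 - 14| = 4 — holds.
[10] eps = 19 > 17, so we need theta ≤ 18; theta = 18 ≤ 18 — holds.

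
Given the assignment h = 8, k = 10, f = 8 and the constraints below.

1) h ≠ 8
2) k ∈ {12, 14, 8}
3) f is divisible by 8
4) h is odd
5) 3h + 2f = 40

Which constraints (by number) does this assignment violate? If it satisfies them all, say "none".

1) h = 8, but 8 is required to differ  FAIL
2) k = 10 is not in {12, 14, 8}  FAIL
3) 8 / 8 = 1, so 8 divides 8  OK
4) h = 8 is even  FAIL
5) 3h + 2f = 3(8) + 2(8) = 40  OK

The assignment fails constraints 1, 2, 4.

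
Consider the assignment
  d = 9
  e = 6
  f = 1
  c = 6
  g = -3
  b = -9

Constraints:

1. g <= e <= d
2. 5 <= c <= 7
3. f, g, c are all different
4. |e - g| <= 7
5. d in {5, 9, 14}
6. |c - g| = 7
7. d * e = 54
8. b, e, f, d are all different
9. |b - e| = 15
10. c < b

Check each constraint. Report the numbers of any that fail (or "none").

Constraints 4, 6, 10 are violated.

1. values -3 <= 6 <= 9 — holds.
2. c = 6 lies in [5, 7] — holds.
3. values 1, -3, 6 are pairwise distinct — holds.
4. |6 - (-3)| = 9; 9 > 7, exceeds bound 7 — does not hold.
5. d = 9 is in {5, 9, 14} — holds.
6. |6 - (-3)| = 9, not 7 — does not hold.
7. d * e = 9 * 6 = 54 — holds.
8. values -9, 6, 1, 9 are pairwise distinct — holds.
9. |-9 - 6| = 15 — holds.
10. c = 6, b = -9; 6 ≥ -9 (want <) — does not hold.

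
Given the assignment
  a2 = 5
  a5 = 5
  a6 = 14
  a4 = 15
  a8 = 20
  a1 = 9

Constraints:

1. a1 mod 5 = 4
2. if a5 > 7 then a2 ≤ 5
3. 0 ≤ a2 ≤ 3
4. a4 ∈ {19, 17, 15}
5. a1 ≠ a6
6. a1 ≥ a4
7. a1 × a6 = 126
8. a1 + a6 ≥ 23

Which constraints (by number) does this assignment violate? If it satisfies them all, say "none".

1. 9 mod 5 = 4  ✓
2. a5 = 5, not > 7; antecedent false, conditional vacuously true  ✓
3. a2 = 5 is outside [0, 3]  ✗
4. a4 = 15 is in {19, 17, 15}  ✓
5. a1 = 9, a6 = 14; distinct  ✓
6. a1 = 9, a4 = 15; 9 < 15 (want ≥)  ✗
7. a1 × a6 = 9 × 14 = 126  ✓
8. a1 + a6 = 9 + 14 = 23; 23 ≥ 23  ✓

Violated: 3 and 6.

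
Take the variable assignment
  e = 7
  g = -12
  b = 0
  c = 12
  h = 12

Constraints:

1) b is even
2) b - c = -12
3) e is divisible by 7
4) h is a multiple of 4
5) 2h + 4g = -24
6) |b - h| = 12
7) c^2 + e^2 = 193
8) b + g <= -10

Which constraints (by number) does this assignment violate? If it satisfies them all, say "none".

1) b = 0 is even — holds.
2) b - c = 0 - 12 = -12 — holds.
3) 7 / 7 = 1, so 7 divides 7 — holds.
4) 12 / 4 = 3, so 4 divides 12 — holds.
5) 2h + 4g = 2(12) + 4(-12) = -24 — holds.
6) |0 - 12| = 12 — holds.
7) c^2 + e^2 = 12^2 + 7^2 = 144 + 49 = 193 — holds.
8) b + g = 0 + (-12) = -12; -12 ≤ -10 — holds.

All constraints are satisfied.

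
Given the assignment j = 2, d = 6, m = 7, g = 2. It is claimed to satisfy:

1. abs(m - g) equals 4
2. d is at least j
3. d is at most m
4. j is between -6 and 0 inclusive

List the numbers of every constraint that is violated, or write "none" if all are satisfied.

1. abs(7 - 2) = 5, not 4 — fails.
2. d = 6, j = 2; 6 ≥ 2 — holds.
3. d = 6, m = 7; 6 ≤ 7 — holds.
4. j = 2 is outside [-6, 0] — fails.

Violated: 1 and 4.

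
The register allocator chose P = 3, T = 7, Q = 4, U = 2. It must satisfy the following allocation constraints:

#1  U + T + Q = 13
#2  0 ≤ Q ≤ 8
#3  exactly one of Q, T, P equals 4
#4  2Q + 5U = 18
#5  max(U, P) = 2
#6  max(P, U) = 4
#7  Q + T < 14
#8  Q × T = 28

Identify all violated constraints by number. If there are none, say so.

#1 U + T + Q = 2 + 7 + 4 = 13  holds
#2 Q = 4 lies in [0, 8]  holds
#3 Q=4, T=7, P=3; 1 of them equals 4  holds
#4 2Q + 5U = 2(4) + 5(2) = 18  holds
#5 max(2, 3) = 3, not 2  fails
#6 max(3, 2) = 3, not 4  fails
#7 Q + T = 4 + 7 = 11; 11 < 14  holds
#8 Q × T = 4 × 7 = 28  holds

Constraints 5 and 6 do not hold.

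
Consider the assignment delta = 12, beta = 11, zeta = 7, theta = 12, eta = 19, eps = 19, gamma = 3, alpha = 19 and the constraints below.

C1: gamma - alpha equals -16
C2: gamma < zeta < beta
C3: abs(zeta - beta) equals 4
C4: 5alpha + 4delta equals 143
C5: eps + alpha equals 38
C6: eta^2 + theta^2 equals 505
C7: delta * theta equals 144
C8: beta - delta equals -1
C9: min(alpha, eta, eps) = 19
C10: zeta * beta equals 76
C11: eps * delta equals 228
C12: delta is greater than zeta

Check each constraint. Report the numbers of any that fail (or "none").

C1: gamma - alpha = 3 - 19 = -16 — holds.
C2: values 3 < 7 < 11 — holds.
C3: abs(7 - 11) = 4 — holds.
C4: 5alpha + 4delta = 5(19) + 4(12) = 143 — holds.
C5: eps + alpha = 19 + 19 = 38 — holds.
C6: eta^2 + theta^2 = 19^2 + 12^2 = 361 + 144 = 505 — holds.
C7: delta * theta = 12 * 12 = 144 — holds.
C8: beta - delta = 11 - 12 = -1 — holds.
C9: min(19, 19, 19) = 19 — holds.
C10: zeta * beta = 7 * 11 = 77, not 76 — fails.
C11: eps * delta = 19 * 12 = 228 — holds.
C12: delta = 12, zeta = 7; 12 > 7 — holds.

Constraint 10 is violated.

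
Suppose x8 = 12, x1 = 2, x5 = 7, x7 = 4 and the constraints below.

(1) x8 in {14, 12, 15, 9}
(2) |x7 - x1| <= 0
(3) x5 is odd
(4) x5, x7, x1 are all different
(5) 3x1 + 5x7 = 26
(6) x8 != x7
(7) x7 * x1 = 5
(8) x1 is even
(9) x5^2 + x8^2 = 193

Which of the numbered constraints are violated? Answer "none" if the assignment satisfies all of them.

(1) x8 = 12 is in {14, 12, 15, 9} — holds.
(2) |4 - 2| = 2; 2 > 0, exceeds bound 0 — fails.
(3) x5 = 7 is odd — holds.
(4) values 7, 4, 2 are pairwise distinct — holds.
(5) 3x1 + 5x7 = 3(2) + 5(4) = 26 — holds.
(6) x8 = 12, x7 = 4; distinct — holds.
(7) x7 * x1 = 4 * 2 = 8, not 5 — fails.
(8) x1 = 2 is even — holds.
(9) x5^2 + x8^2 = 7^2 + 12^2 = 49 + 144 = 193 — holds.

No — constraints 2 and 7 are not satisfied.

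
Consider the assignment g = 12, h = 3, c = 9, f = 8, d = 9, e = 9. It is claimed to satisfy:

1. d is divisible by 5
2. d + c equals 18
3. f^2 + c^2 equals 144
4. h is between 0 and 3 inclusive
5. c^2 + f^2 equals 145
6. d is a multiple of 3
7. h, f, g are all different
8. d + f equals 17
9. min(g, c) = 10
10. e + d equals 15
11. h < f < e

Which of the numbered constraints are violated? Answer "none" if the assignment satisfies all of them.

1. 9 = 5*1 + 4, so 5 does not divide 9  ✘
2. d + c = 9 + 9 = 18  ✔
3. f^2 + c^2 = 8^2 + 9^2 = 64 + 81 = 145, not 144  ✘
4. h = 3 lies in [0, 3]  ✔
5. c^2 + f^2 = 9^2 + 8^2 = 81 + 64 = 145  ✔
6. 9 / 3 = 3, so 3 divides 9  ✔
7. values 3, 8, 12 are pairwise distinct  ✔
8. d + f = 9 + 8 = 17  ✔
9. min(12, 9) = 9, not 10  ✘
10. e + d = 9 + 9 = 18, not 15  ✘
11. values 3 < 8 < 9  ✔

Constraints 1, 3, 9, 10 are violated.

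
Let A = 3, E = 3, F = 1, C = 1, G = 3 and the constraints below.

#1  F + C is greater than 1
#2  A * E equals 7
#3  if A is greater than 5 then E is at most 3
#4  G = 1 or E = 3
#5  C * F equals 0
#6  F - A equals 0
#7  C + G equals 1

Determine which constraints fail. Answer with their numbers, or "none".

#1 F + C = 1 + 1 = 2; 2 > 1 — satisfied.
#2 A * E = 3 * 3 = 9, not 7 — violated.
#3 A = 3, not > 5; antecedent false, conditional vacuously true — satisfied.
#4 G = 3 ≠ 1, but E = 3 = 3 (second disjunct) — satisfied.
#5 C * F = 1 * 1 = 1, not 0 — violated.
#6 F - A = 1 - 3 = -2, not 0 — violated.
#7 C + G = 1 + 3 = 4, not 1 — violated.

Constraints 2, 5, 6, 7 are violated.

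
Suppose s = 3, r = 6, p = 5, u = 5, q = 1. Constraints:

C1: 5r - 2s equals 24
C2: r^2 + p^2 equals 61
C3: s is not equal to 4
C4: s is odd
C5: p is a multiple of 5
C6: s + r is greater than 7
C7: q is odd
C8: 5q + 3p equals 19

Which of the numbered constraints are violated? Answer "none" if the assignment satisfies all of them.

Violated: 8.

C1: 5r - 2s = 5(6) - 2(3) = 24 — holds.
C2: r^2 + p^2 = 6^2 + 5^2 = 36 + 25 = 61 — holds.
C3: s = 3, and 3 ≠ 4 — holds.
C4: s = 3 is odd — holds.
C5: 5 / 5 = 1, so 5 divides 5 — holds.
C6: s + r = 3 + 6 = 9; 9 > 7 — holds.
C7: q = 1 is odd — holds.
C8: 5q + 3p = 5(1) + 3(5) = 20, not 19 — fails.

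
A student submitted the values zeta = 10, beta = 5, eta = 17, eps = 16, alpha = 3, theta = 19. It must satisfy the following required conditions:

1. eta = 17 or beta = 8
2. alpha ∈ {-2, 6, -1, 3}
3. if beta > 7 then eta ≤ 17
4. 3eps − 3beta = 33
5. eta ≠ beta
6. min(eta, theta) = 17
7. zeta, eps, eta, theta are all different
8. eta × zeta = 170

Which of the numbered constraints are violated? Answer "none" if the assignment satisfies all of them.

None — every constraint holds.

1. eta = 17 = 17 (first disjunct)  OK
2. alpha = 3 is in {-2, 6, -1, 3}  OK
3. beta = 5, not > 7; antecedent false, conditional vacuously true  OK
4. 3eps − 3beta = 3(16) − 3(5) = 33  OK
5. eta = 17, beta = 5; distinct  OK
6. min(17, 19) = 17  OK
7. values 10, 16, 17, 19 are pairwise distinct  OK
8. eta × zeta = 17 × 10 = 170  OK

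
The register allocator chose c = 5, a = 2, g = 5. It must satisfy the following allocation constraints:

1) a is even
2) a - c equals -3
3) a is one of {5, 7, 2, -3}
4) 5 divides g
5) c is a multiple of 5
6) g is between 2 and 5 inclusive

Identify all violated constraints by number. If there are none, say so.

None — every constraint holds.

1) a = 2 is even  holds
2) a - c = 2 - 5 = -3  holds
3) a = 2 is in {5, 7, 2, -3}  holds
4) 5 / 5 = 1, so 5 divides 5  holds
5) 5 / 5 = 1, so 5 divides 5  holds
6) g = 5 lies in [2, 5]  holds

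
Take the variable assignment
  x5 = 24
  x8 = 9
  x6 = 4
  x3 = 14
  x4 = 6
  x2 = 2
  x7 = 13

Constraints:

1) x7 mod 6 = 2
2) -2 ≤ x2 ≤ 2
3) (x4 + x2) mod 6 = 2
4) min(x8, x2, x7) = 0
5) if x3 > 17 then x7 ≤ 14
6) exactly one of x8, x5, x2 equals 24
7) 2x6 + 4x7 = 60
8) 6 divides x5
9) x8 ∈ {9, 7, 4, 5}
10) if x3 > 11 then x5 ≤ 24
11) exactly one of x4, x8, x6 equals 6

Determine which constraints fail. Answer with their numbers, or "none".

1) 13 mod 6 = 1, not 2 — fails.
2) x2 = 2 lies in [-2, 2] — holds.
3) x4 + x2 = 8; 8 mod 6 = 2 — holds.
4) min(9, 2, 13) = 2, not 0 — fails.
5) x3 = 14, not > 17; antecedent false, conditional vacuously true — holds.
6) x8=9, x5=24, x2=2; 1 of them equals 24 — holds.
7) 2x6 + 4x7 = 2(4) + 4(13) = 60 — holds.
8) 24 / 6 = 4, so 6 divides 24 — holds.
9) x8 = 9 is in {9, 7, 4, 5} — holds.
10) x3 = 14 > 11, so we need x5 ≤ 24; x5 = 24 ≤ 24 — holds.
11) x4=6, x8=9, x6=4; 1 of them equals 6 — holds.

Violated: 1, 4.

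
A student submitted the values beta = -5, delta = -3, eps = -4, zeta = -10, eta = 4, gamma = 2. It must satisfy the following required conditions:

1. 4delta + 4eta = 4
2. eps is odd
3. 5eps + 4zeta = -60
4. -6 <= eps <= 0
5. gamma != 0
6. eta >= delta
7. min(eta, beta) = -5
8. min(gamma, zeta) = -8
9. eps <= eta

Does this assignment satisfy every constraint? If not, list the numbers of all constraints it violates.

Constraints 2 and 8 are violated.

1. 4delta + 4eta = 4(-3) + 4(4) = 4 — holds.
2. eps = -4 is even — fails.
3. 5eps + 4zeta = 5(-4) + 4(-10) = -60 — holds.
4. eps = -4 lies in [-6, 0] — holds.
5. gamma = 2, and 2 ≠ 0 — holds.
6. eta = 4, delta = -3; 4 ≥ -3 — holds.
7. min(4, -5) = -5 — holds.
8. min(2, -10) = -10, not -8 — fails.
9. eps = -4, eta = 4; -4 ≤ 4 — holds.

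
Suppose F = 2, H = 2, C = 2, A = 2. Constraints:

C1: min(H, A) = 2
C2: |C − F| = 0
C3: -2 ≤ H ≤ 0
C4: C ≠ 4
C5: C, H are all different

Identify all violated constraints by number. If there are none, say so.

C1: min(2, 2) = 2  yes
C2: |2 − 2| = 0  yes
C3: H = 2 is outside [-2, 0]  no
C4: C = 2, and 2 ≠ 4  yes
C5: C = H = 2, not all different  no

Violated: 3, 5.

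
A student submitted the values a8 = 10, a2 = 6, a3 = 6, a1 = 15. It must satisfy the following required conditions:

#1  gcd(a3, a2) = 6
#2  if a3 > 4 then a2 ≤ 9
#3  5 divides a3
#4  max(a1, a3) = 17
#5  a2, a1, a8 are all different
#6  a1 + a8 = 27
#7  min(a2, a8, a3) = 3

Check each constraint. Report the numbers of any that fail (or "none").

#1 gcd(6, 6) = 6  OK
#2 a3 = 6 > 4, so we need a2 ≤ 9; a2 = 6 ≤ 9  OK
#3 6 = 5×1 + 1, so 5 does not divide 6  FAIL
#4 max(15, 6) = 15, not 17  FAIL
#5 values 6, 15, 10 are pairwise distinct  OK
#6 a1 + a8 = 15 + 10 = 25, not 27  FAIL
#7 min(6, 10, 6) = 6, not 3  FAIL

Constraints 3, 4, 6, 7 are violated.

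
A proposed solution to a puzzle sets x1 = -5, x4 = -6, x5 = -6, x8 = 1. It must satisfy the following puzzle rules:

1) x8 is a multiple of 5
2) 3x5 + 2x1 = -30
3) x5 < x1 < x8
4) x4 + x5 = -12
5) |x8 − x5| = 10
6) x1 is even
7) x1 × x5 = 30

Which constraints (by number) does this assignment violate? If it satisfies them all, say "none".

1) 1 = 5×0 + 1, so 5 does not divide 1  no
2) 3x5 + 2x1 = 3(-6) + 2(-5) = -28, not -30  no
3) values -6 < -5 < 1  yes
4) x4 + x5 = -6 + (-6) = -12  yes
5) |1 − (-6)| = 7, not 10  no
6) x1 = -5 is odd  no
7) x1 × x5 = -5 × (-6) = 30  yes

The assignment fails constraints 1, 2, 5, and 6.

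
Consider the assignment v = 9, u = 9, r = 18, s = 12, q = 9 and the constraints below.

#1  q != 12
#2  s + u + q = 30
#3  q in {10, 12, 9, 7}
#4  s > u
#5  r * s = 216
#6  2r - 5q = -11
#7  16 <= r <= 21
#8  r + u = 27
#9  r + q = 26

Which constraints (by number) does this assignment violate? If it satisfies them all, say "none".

Constraints 6, 9 do not hold.

#1 q = 9, and 9 ≠ 12 — holds.
#2 s + u + q = 12 + 9 + 9 = 30 — holds.
#3 q = 9 is in {10, 12, 9, 7} — holds.
#4 s = 12, u = 9; 12 > 9 — holds.
#5 r * s = 18 * 12 = 216 — holds.
#6 2r - 5q = 2(18) - 5(9) = -9, not -11 — fails.
#7 r = 18 lies in [16, 21] — holds.
#8 r + u = 18 + 9 = 27 — holds.
#9 r + q = 18 + 9 = 27, not 26 — fails.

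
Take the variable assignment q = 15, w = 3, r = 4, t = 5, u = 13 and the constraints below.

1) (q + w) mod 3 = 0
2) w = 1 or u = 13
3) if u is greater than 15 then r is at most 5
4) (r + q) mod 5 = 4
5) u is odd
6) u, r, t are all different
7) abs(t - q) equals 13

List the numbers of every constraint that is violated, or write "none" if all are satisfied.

1) q + w = 18; 18 mod 3 = 0  ✓
2) w = 3 ≠ 1, but u = 13 = 13 (second disjunct)  ✓
3) u = 13, not > 15; antecedent false, conditional vacuously true  ✓
4) r + q = 19; 19 mod 5 = 4  ✓
5) u = 13 is odd  ✓
6) values 13, 4, 5 are pairwise distinct  ✓
7) abs(5 - 15) = 10, not 13  ✗

Constraint 7 is violated.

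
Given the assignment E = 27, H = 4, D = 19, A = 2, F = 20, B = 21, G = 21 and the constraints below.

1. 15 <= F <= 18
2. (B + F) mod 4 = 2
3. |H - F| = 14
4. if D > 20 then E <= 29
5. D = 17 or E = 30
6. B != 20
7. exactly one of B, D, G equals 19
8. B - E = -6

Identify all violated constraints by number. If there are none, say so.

Violated: 1, 2, 3, and 5.

1. F = 20 is outside [15, 18] — violated.
2. B + F = 41; 41 mod 4 = 1, not 2 — violated.
3. |4 - 20| = 16, not 14 — violated.
4. D = 19, not > 20; antecedent false, conditional vacuously true — satisfied.
5. D = 19 ≠ 17 and E = 27 ≠ 30; both disjuncts false — violated.
6. B = 21, and 21 ≠ 20 — satisfied.
7. B=21, D=19, G=21; 1 of them equals 19 — satisfied.
8. B - E = 21 - 27 = -6 — satisfied.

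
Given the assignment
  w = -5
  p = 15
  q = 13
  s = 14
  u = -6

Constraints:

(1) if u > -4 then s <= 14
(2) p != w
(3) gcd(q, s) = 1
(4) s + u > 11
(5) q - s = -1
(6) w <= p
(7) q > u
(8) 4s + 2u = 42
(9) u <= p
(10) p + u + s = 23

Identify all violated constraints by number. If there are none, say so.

The assignment fails constraints 4, 8.

(1) u = -6, not > -4; antecedent false, conditional vacuously true — holds.
(2) p = 15, w = -5; distinct — holds.
(3) gcd(13, 14) = 1 — holds.
(4) s + u = 14 + (-6) = 8; 8 ≤ 11, bound 11 not met — does not hold.
(5) q - s = 13 - 14 = -1 — holds.
(6) w = -5, p = 15; -5 ≤ 15 — holds.
(7) q = 13, u = -6; 13 > -6 — holds.
(8) 4s + 2u = 4(14) + 2(-6) = 44, not 42 — does not hold.
(9) u = -6, p = 15; -6 ≤ 15 — holds.
(10) p + u + s = 15 + (-6) + 14 = 23 — holds.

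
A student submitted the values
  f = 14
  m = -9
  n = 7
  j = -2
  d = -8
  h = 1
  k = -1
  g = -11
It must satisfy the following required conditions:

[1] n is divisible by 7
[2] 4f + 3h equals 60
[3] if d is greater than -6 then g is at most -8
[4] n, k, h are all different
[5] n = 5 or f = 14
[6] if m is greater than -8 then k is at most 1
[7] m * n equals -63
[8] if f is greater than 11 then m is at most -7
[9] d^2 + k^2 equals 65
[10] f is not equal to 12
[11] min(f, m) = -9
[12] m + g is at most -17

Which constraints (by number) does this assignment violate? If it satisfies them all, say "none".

[1] 7 / 7 = 1, so 7 divides 7  true
[2] 4f + 3h = 4(14) + 3(1) = 59, not 60  false
[3] d = -8, not > -6; antecedent false, conditional vacuously true  true
[4] values 7, -1, 1 are pairwise distinct  true
[5] n = 7 ≠ 5, but f = 14 = 14 (second disjunct)  true
[6] m = -9, not > -8; antecedent false, conditional vacuously true  true
[7] m * n = -9 * 7 = -63  true
[8] f = 14 > 11, so we need m ≤ -7; m = -9 ≤ -7  true
[9] d^2 + k^2 = (-8)^2 + (-1)^2 = 64 + 1 = 65  true
[10] f = 14, and 14 ≠ 12  true
[11] min(14, -9) = -9  true
[12] m + g = -9 + (-11) = -20; -20 ≤ -17  true

Constraint 2 does not hold.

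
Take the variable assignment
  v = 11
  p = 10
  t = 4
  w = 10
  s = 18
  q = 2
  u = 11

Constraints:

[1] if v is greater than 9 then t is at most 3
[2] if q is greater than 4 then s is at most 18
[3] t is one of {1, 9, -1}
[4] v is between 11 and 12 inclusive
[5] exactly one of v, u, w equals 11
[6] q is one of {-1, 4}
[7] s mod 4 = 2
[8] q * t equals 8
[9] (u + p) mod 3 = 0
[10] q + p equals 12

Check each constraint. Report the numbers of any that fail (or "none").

[1] v = 11 > 9, so we need t ≤ 3; but t = 4 > 3  FAIL
[2] q = 2, not > 4; antecedent false, conditional vacuously true  OK
[3] t = 4 is not in {1, 9, -1}  FAIL
[4] v = 11 lies in [11, 12]  OK
[5] v=11, u=11, w=10; 2 of them equal 11, not exactly one  FAIL
[6] q = 2 is not in {-1, 4}  FAIL
[7] 18 mod 4 = 2  OK
[8] q * t = 2 * 4 = 8  OK
[9] u + p = 21; 21 mod 3 = 0  OK
[10] q + p = 2 + 10 = 12  OK

Violated: 1, 3, 5, and 6.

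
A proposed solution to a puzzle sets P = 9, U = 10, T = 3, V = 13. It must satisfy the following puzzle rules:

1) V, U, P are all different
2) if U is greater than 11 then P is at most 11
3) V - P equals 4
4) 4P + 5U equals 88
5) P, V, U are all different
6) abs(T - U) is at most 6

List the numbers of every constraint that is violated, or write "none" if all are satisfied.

Violated: 4, 6.

1) values 13, 10, 9 are pairwise distinct — satisfied.
2) U = 10, not > 11; antecedent false, conditional vacuously true — satisfied.
3) V - P = 13 - 9 = 4 — satisfied.
4) 4P + 5U = 4(9) + 5(10) = 86, not 88 — violated.
5) values 9, 13, 10 are pairwise distinct — satisfied.
6) abs(3 - 10) = 7; 7 > 6, exceeds bound 6 — violated.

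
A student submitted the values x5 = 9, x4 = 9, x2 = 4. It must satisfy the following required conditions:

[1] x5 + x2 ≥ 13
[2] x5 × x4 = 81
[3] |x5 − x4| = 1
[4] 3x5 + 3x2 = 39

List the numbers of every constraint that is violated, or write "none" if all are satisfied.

Violated: 3.

[1] x5 + x2 = 9 + 4 = 13; 13 ≥ 13 — holds.
[2] x5 × x4 = 9 × 9 = 81 — holds.
[3] |9 − 9| = 0, not 1 — fails.
[4] 3x5 + 3x2 = 3(9) + 3(4) = 39 — holds.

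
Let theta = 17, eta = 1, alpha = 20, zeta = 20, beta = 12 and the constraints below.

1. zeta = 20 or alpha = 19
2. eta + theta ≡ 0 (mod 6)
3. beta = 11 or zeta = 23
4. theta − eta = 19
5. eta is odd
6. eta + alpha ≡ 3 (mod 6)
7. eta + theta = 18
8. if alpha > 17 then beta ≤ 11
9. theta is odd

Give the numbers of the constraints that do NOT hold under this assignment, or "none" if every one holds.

No — constraints 3, 4, and 8 are not satisfied.

1. zeta = 20 = 20 (first disjunct)  yes
2. eta + theta = 18; 18 mod 6 = 0  yes
3. beta = 12 ≠ 11 and zeta = 20 ≠ 23; both disjuncts false  no
4. theta − eta = 17 − 1 = 16, not 19  no
5. eta = 1 is odd  yes
6. eta + alpha = 21; 21 mod 6 = 3  yes
7. eta + theta = 1 + 17 = 18  yes
8. alpha = 20 > 17, so we need beta ≤ 11; but beta = 12 > 11  no
9. theta = 17 is odd  yes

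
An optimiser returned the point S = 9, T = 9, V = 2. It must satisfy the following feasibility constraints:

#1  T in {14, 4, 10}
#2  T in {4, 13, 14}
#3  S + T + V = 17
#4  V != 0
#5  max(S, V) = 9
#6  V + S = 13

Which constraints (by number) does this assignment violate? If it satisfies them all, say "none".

No — constraints 1, 2, 3, 6 are not satisfied.

#1 T = 9 is not in {14, 4, 10}  fails
#2 T = 9 is not in {4, 13, 14}  fails
#3 S + T + V = 9 + 9 + 2 = 20, not 17  fails
#4 V = 2, and 2 ≠ 0  holds
#5 max(9, 2) = 9  holds
#6 V + S = 2 + 9 = 11, not 13  fails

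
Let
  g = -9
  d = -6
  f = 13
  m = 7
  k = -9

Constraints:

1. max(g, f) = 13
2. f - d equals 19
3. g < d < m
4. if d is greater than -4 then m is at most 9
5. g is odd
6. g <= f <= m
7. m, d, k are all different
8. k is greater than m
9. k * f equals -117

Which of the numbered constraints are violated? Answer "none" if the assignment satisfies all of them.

Violated: 6 and 8.

1. max(-9, 13) = 13  OK
2. f - d = 13 - (-6) = 19  OK
3. values -9 < -6 < 7  OK
4. d = -6, not > -4; antecedent false, conditional vacuously true  OK
5. g = -9 is odd  OK
6. values -9, 13, 7; f = 13 is not <= m = 7  FAIL
7. values 7, -6, -9 are pairwise distinct  OK
8. k = -9, m = 7; -9 ≤ 7 (want >)  FAIL
9. k * f = -9 * 13 = -117  OK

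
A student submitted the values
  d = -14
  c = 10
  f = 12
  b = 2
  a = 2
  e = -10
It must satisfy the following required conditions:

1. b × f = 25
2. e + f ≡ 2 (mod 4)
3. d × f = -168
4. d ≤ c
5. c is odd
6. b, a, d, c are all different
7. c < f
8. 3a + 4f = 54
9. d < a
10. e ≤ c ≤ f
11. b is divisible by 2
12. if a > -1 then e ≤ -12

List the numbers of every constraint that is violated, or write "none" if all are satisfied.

No — constraints 1, 5, 6, and 12 are not satisfied.

1. b × f = 2 × 12 = 24, not 25  ✘
2. e + f = 2; 2 mod 4 = 2  ✔
3. d × f = -14 × 12 = -168  ✔
4. d = -14, c = 10; -14 ≤ 10  ✔
5. c = 10 is even  ✘
6. b = a = 2, not all different  ✘
7. c = 10, f = 12; 10 < 12  ✔
8. 3a + 4f = 3(2) + 4(12) = 54  ✔
9. d = -14, a = 2; -14 < 2  ✔
10. values -10 ≤ 10 ≤ 12  ✔
11. 2 / 2 = 1, so 2 divides 2  ✔
12. a = 2 > -1, so we need e ≤ -12; but e = -10 > -12  ✘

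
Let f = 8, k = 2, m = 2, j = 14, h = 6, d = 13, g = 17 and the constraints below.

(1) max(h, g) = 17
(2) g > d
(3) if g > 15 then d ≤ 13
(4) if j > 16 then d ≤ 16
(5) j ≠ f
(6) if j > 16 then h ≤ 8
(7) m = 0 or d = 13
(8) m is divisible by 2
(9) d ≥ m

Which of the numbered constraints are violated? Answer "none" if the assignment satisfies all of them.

(1) max(6, 17) = 17  ✓
(2) g = 17, d = 13; 17 > 13  ✓
(3) g = 17 > 15, so we need d ≤ 13; d = 13 ≤ 13  ✓
(4) j = 14, not > 16; antecedent false, conditional vacuously true  ✓
(5) j = 14, f = 8; distinct  ✓
(6) j = 14, not > 16; antecedent false, conditional vacuously true  ✓
(7) m = 2 ≠ 0, but d = 13 = 13 (second disjunct)  ✓
(8) 2 / 2 = 1, so 2 divides 2  ✓
(9) d = 13, m = 2; 13 ≥ 2  ✓

None — every constraint holds.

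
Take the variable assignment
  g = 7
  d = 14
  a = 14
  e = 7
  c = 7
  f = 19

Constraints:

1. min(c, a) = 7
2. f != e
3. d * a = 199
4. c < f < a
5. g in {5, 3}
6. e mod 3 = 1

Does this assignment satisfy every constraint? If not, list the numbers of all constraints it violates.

1. min(7, 14) = 7  true
2. f = 19, e = 7; distinct  true
3. d * a = 14 * 14 = 196, not 199  false
4. values 7, 19, 14; f = 19 is not < a = 14  false
5. g = 7 is not in {5, 3}  false
6. 7 mod 3 = 1  true

Violated: 3, 4, 5.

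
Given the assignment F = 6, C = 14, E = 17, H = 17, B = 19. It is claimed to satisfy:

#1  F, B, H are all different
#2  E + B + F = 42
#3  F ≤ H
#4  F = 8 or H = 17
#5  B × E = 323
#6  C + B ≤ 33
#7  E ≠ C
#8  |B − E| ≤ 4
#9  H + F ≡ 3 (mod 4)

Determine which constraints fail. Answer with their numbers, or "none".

None — every constraint holds.

#1 values 6, 19, 17 are pairwise distinct  OK
#2 E + B + F = 17 + 19 + 6 = 42  OK
#3 F = 6, H = 17; 6 ≤ 17  OK
#4 F = 6 ≠ 8, but H = 17 = 17 (second disjunct)  OK
#5 B × E = 19 × 17 = 323  OK
#6 C + B = 14 + 19 = 33; 33 ≤ 33  OK
#7 E = 17, C = 14; distinct  OK
#8 |19 − 17| = 2; 2 ≤ 4  OK
#9 H + F = 23; 23 mod 4 = 3  OK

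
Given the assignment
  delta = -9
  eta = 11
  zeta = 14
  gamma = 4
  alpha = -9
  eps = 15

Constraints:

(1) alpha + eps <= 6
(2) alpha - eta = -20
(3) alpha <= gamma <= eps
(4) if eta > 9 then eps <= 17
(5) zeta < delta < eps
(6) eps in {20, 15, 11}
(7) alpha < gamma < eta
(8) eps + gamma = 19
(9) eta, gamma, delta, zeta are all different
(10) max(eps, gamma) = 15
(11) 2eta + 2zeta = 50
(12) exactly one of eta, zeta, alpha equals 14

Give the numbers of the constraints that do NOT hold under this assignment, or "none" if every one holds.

(1) alpha + eps = -9 + 15 = 6; 6 ≤ 6  holds
(2) alpha - eta = -9 - 11 = -20  holds
(3) values -9 <= 4 <= 15  holds
(4) eta = 11 > 9, so we need eps ≤ 17; eps = 15 ≤ 17  holds
(5) values 14, -9, 15; zeta = 14 is not < delta = -9  fails
(6) eps = 15 is in {20, 15, 11}  holds
(7) values -9 < 4 < 11  holds
(8) eps + gamma = 15 + 4 = 19  holds
(9) values 11, 4, -9, 14 are pairwise distinct  holds
(10) max(15, 4) = 15  holds
(11) 2eta + 2zeta = 2(11) + 2(14) = 50  holds
(12) eta=11, zeta=14, alpha=-9; 1 of them equals 14  holds

Constraint 5 is violated.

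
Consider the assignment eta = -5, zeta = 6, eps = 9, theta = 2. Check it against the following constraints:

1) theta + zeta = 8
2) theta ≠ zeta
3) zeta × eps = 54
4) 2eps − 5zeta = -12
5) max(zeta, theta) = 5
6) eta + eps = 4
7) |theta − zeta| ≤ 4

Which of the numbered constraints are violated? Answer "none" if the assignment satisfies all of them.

No — constraint 5 is not satisfied.

1) theta + zeta = 2 + 6 = 8  ✔
2) theta = 2, zeta = 6; distinct  ✔
3) zeta × eps = 6 × 9 = 54  ✔
4) 2eps − 5zeta = 2(9) − 5(6) = -12  ✔
5) max(6, 2) = 6, not 5  ✘
6) eta + eps = -5 + 9 = 4  ✔
7) |2 − 6| = 4; 4 ≤ 4  ✔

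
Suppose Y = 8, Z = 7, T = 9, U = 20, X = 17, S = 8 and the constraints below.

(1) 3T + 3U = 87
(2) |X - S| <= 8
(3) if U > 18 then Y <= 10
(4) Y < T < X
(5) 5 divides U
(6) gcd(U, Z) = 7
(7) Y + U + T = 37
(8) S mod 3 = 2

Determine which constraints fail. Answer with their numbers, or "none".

(1) 3T + 3U = 3(9) + 3(20) = 87  ✓
(2) |17 - 8| = 9; 9 > 8, exceeds bound 8  ✗
(3) U = 20 > 18, so we need Y ≤ 10; Y = 8 ≤ 10  ✓
(4) values 8 < 9 < 17  ✓
(5) 20 / 5 = 4, so 5 divides 20  ✓
(6) gcd(20, 7) = 1, not 7  ✗
(7) Y + U + T = 8 + 20 + 9 = 37  ✓
(8) 8 mod 3 = 2  ✓

Violated: 2, 6.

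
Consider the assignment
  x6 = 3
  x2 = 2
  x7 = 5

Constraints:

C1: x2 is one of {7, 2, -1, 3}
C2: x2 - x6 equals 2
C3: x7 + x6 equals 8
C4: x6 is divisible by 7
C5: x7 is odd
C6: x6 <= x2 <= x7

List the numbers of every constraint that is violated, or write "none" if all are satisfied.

C1: x2 = 2 is in {7, 2, -1, 3} — holds.
C2: x2 - x6 = 2 - 3 = -1, not 2 — fails.
C3: x7 + x6 = 5 + 3 = 8 — holds.
C4: 3 = 7*0 + 3, so 7 does not divide 3 — fails.
C5: x7 = 5 is odd — holds.
C6: values 3, 2, 5; x6 = 3 is not <= x2 = 2 — fails.

The assignment fails constraints 2, 4, 6.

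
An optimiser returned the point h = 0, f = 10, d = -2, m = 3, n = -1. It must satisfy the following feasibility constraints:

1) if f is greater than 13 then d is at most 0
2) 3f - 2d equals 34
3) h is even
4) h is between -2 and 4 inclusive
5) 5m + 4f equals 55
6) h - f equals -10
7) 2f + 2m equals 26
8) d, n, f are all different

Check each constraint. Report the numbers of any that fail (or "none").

All constraints are satisfied.

1) f = 10, not > 13; antecedent false, conditional vacuously true  true
2) 3f - 2d = 3(10) - 2(-2) = 34  true
3) h = 0 is even  true
4) h = 0 lies in [-2, 4]  true
5) 5m + 4f = 5(3) + 4(10) = 55  true
6) h - f = 0 - 10 = -10  true
7) 2f + 2m = 2(10) + 2(3) = 26  true
8) values -2, -1, 10 are pairwise distinct  true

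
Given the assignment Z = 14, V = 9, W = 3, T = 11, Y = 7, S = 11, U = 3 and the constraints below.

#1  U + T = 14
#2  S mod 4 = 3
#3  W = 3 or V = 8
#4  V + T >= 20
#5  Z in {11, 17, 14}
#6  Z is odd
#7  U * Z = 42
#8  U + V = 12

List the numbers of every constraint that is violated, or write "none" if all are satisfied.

Violated: 6.

#1 U + T = 3 + 11 = 14  yes
#2 11 mod 4 = 3  yes
#3 W = 3 = 3 (first disjunct)  yes
#4 V + T = 9 + 11 = 20; 20 ≥ 20  yes
#5 Z = 14 is in {11, 17, 14}  yes
#6 Z = 14 is even  no
#7 U * Z = 3 * 14 = 42  yes
#8 U + V = 3 + 9 = 12  yes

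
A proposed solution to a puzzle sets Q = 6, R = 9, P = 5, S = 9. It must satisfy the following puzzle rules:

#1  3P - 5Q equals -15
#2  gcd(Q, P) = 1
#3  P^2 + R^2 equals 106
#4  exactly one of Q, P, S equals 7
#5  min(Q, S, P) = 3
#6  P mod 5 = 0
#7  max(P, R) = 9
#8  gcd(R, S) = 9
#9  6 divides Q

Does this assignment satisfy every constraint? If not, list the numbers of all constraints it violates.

The assignment fails constraints 4, 5.

#1 3P - 5Q = 3(5) - 5(6) = -15  ✔
#2 gcd(6, 5) = 1  ✔
#3 P^2 + R^2 = 5^2 + 9^2 = 25 + 81 = 106  ✔
#4 Q=6, P=5, S=9; 0 of them equal 7, not exactly one  ✘
#5 min(6, 9, 5) = 5, not 3  ✘
#6 5 mod 5 = 0  ✔
#7 max(5, 9) = 9  ✔
#8 gcd(9, 9) = 9  ✔
#9 6 / 6 = 1, so 6 divides 6  ✔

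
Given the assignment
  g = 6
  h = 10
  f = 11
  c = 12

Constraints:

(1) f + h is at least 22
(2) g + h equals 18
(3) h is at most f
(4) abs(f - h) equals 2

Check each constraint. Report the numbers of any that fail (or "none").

Violated: 1, 2, and 4.

(1) f + h = 11 + 10 = 21; 21 < 22, bound 22 not met — violated.
(2) g + h = 6 + 10 = 16, not 18 — violated.
(3) h = 10, f = 11; 10 ≤ 11 — OK.
(4) abs(11 - 10) = 1, not 2 — violated.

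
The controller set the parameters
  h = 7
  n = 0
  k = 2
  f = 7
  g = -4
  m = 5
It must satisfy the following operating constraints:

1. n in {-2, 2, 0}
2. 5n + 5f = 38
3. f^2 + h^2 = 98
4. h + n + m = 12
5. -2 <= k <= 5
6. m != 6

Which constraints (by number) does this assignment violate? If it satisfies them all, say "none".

Constraint 2 does not hold.

1. n = 0 is in {-2, 2, 0}  ✓
2. 5n + 5f = 5(0) + 5(7) = 35, not 38  ✗
3. f^2 + h^2 = 7^2 + 7^2 = 49 + 49 = 98  ✓
4. h + n + m = 7 + 0 + 5 = 12  ✓
5. k = 2 lies in [-2, 5]  ✓
6. m = 5, and 5 ≠ 6  ✓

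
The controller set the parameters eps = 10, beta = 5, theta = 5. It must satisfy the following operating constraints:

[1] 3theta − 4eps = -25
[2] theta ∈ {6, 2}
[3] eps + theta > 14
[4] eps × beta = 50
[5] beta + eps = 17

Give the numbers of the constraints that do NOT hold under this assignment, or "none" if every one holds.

[1] 3theta − 4eps = 3(5) − 4(10) = -25 — holds.
[2] theta = 5 is not in {6, 2} — fails.
[3] eps + theta = 10 + 5 = 15; 15 > 14 — holds.
[4] eps × beta = 10 × 5 = 50 — holds.
[5] beta + eps = 5 + 10 = 15, not 17 — fails.

Constraints 2 and 5 do not hold.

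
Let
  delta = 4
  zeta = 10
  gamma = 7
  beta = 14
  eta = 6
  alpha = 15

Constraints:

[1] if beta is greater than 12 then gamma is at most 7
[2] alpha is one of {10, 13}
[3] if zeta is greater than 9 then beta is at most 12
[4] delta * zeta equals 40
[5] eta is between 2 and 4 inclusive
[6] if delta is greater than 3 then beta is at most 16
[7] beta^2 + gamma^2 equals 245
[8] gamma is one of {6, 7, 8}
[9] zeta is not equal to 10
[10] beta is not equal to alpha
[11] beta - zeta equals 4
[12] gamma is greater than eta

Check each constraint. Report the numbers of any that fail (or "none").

[1] beta = 14 > 12, so we need gamma ≤ 7; gamma = 7 ≤ 7 — satisfied.
[2] alpha = 15 is not in {10, 13} — violated.
[3] zeta = 10 > 9, so we need beta ≤ 12; but beta = 14 > 12 — violated.
[4] delta * zeta = 4 * 10 = 40 — satisfied.
[5] eta = 6 is outside [2, 4] — violated.
[6] delta = 4 > 3, so we need beta ≤ 16; beta = 14 ≤ 16 — satisfied.
[7] beta^2 + gamma^2 = 14^2 + 7^2 = 196 + 49 = 245 — satisfied.
[8] gamma = 7 is in {6, 7, 8} — satisfied.
[9] zeta = 10, but 10 is required to differ — violated.
[10] beta = 14, alpha = 15; distinct — satisfied.
[11] beta - zeta = 14 - 10 = 4 — satisfied.
[12] gamma = 7, eta = 6; 7 > 6 — satisfied.

Constraints 2, 3, 5, and 9 do not hold.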